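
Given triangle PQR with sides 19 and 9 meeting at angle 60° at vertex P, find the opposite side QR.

Law of cosines: QR^2 = 19^2 + 9^2 - 2(19)(9)cos(60°) = 271, so QR = sqrt(271).

sqrt(271)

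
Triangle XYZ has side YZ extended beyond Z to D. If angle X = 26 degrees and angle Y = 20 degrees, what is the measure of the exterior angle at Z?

By the exterior angle theorem, an exterior angle of a triangle equals the sum of the two remote interior angles.
Exterior angle = angle X + angle Y
Exterior angle = 26 + 20 = 46 degrees

46 degrees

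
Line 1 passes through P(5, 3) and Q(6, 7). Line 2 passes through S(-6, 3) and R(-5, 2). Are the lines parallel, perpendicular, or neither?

Slope of line 1: m1 = (7 - 3)/(6 - 5) = 4/1 = 4
Slope of line 2: m2 = (2 - 3)/(-5 - -6) = -1/1 = -1
For parallel lines we need equal slopes: 4 != -1.
For perpendicular lines we need m1*m2 = -1: (4)(-1) = -4 != -1.
Since neither condition holds, the lines are neither parallel nor perpendicular.

Neither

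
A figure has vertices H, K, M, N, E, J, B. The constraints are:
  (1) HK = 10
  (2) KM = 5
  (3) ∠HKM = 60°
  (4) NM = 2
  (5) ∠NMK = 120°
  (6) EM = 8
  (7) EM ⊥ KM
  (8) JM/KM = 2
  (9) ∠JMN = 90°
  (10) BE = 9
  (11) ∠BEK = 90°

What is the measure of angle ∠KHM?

Step 1: By the law of cosines on triangle HKM: HM² = 10² + 5² − 2·10·5·cos(60°) = 75, so HM = 5·√3.
Step 2: By the inverse law of cosines on triangle KHM: cos(∠KHM) = (10² + (5·√3)² − 5²) / (2·10·5·√3) = 150/173.21 = 0.866, so ∠KHM = 30°.

Therefore, the measure of angle ∠KHM = 30°.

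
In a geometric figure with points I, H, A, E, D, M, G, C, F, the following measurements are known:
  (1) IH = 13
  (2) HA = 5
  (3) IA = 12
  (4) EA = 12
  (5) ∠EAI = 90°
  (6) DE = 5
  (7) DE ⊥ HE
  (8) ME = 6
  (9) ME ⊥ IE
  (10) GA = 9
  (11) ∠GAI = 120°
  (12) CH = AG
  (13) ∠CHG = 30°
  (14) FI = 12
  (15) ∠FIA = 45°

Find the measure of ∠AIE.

Step 1: By the law of cosines on triangle IAE: IE² = 12² + 12² − 2·12·12·cos(90°) = 288, so IE = 12·√2.
Step 2: By the inverse law of cosines on triangle AIE: cos(∠AIE) = (12² + (12·√2)² − 12²) / (2·12·12·√2) = 288/407.29 = 0.7071, so ∠AIE = 45°.

Therefore, the measure of angle ∠AIE = 45°.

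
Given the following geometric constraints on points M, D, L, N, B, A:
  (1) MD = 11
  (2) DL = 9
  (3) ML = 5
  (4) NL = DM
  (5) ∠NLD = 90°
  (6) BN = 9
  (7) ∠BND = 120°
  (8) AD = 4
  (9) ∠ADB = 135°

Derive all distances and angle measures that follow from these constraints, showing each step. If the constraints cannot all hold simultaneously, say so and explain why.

The constraints are consistent.

From the given relations:
  NL = DM = 11

Step 1: From DL = 9, LN = 11, and ∠DLN = 90°, by the law of cosines:
  DN² = DL² + LN² - 2·DL·LN·cos(90°) = 81 + 121 - 0 = 202
  DN ≈ 14.21

Step 2: From MD = 11, ML = 5, DL = 9, by the inverse law of cosines:
  cos(∠DML) = (MD² + ML² - DL²) / (2·MD·ML)
  ∠DML = 53.78°

Step 3: From DL = 9, DM = 11, LM = 5, by the inverse law of cosines:
  cos(∠LDM) = (DL² + DM² - LM²) / (2·DL·DM)
  ∠LDM = 26.63°

Step 4: From LD = 9, LM = 5, DM = 11, by the inverse law of cosines:
  cos(∠DLM) = (LD² + LM² - DM²) / (2·LD·LM)
  ∠DLM = 99.59°

Step 5: From DN = 14.21, NB = 9, and ∠DNB = 120°, by the law of cosines:
  DB² = DN² + NB² - 2·DN·NB·cos(120°) = 202 + 81 + 127.9 = 410.9
  DB ≈ 20.27

Step 6: From DL = 9, DN = 14.21, LN = 11, by the inverse law of cosines:
  cos(∠LDN) = (DL² + DN² - LN²) / (2·DL·DN)
  ∠LDN = 50.71°

Step 7: From ND = 14.21, NL = 11, DL = 9, by the inverse law of cosines:
  cos(∠DNL) = (ND² + NL² - DL²) / (2·ND·NL)
  ∠DNL = 39.29°

Step 8: From BD = 20.27, DA = 4, and ∠BDA = 135°, by the law of cosines:
  BA² = BD² + DA² - 2·BD·DA·cos(135°) = 410.9 + 16 + 114.7 = 541.6
  BA ≈ 23.27

Step 9: From DB = 20.27, DN = 14.21, BN = 9, by the inverse law of cosines:
  cos(∠BDN) = (DB² + DN² - BN²) / (2·DB·DN)
  ∠BDN = 22.61°

Step 10: From BD = 20.27, BN = 9, DN = 14.21, by the inverse law of cosines:
  cos(∠DBN) = (BD² + BN² - DN²) / (2·BD·BN)
  ∠DBN = 37.39°

Step 11: From BA = 23.27, BD = 20.27, AD = 4, by the inverse law of cosines:
  cos(∠ABD) = (BA² + BD² - AD²) / (2·BA·BD)
  ∠ABD = 6.98°

Step 12: From AB = 23.27, AD = 4, BD = 20.27, by the inverse law of cosines:
  cos(∠BAD) = (AB² + AD² - BD²) / (2·AB·AD)
  ∠BAD = 38.02°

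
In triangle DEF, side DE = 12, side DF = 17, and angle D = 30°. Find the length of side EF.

When two sides and the included angle are known, the law of cosines gives the third side.
c^2 = a^2 + b^2 - 2ab cos(C) generalizes the Pythagorean theorem to non-right triangles.
Here: EF^2 = 144 + 289 - 408*(sqrt(3)/2) = 433 - 204*sqrt(3)
EF = sqrt(433 - 204*sqrt(3))

sqrt(433 - 204*sqrt(3))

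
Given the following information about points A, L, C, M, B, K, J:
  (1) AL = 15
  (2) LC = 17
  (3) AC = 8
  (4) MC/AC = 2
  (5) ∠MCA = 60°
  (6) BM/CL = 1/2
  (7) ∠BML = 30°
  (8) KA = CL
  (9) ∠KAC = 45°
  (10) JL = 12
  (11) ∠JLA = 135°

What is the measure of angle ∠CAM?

From the given relations: MC = 2·AC = 2·8 = 16.
Step 1: By the law of cosines on triangle ACM: AM² = 8² + 16² − 2·8·16·cos(60°) = 192, so AM = 8·√3.
Step 2: By the inverse law of cosines on triangle CAM: cos(∠CAM) = (8² + (8·√3)² − 16²) / (2·8·8·√3) = 0/221.7 = 0, so ∠CAM = 90°.

Therefore, the measure of angle ∠CAM = 90°.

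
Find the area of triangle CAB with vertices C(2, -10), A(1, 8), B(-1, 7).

Shoelace: Area = (1/2)|2(8-7) + 1(7--10) + -1(-10-8)| = (1/2)(37) = 37/2

37/2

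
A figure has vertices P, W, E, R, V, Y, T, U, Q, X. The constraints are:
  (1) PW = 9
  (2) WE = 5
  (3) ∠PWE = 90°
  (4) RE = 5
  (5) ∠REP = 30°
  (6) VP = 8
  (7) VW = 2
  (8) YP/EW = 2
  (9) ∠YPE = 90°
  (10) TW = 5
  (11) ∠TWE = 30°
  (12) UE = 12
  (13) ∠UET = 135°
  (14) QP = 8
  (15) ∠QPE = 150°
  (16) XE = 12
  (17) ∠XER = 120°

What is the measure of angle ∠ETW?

Step 1: By the law of cosines on triangle TWE: TE² = 5² + 5² − 2·5·5·cos(30°) = 6.7, so TE ≈ 2.59.
Step 2: By the inverse law of cosines on triangle ETW: cos(∠ETW) = (2.59² + 5² − 5²) / (2·2.59·5) = 6.7/25.88 = 0.2588, so ∠ETW = 75°.

Therefore, the measure of angle ∠ETW = 75°.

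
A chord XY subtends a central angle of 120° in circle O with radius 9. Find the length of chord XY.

Chord length = 2r sin(θ/2)
= 2 × 9 × sin(120°/2)
= 2 × 9 × sin(60°)
= 9*sqrt(3)

9*sqrt(3)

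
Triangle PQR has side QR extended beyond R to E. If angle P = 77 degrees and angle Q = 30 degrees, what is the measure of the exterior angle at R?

The interior angle at R is 180 - 77 - 30 = 73 degrees.
The exterior angle and interior angle at R are supplementary:
Exterior angle = 180 - 73 = 107 degrees.

107 degrees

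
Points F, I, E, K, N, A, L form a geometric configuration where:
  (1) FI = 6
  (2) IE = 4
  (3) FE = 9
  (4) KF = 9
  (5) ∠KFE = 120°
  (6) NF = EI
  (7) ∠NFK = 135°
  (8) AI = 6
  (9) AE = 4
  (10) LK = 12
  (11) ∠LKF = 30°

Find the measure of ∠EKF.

Step 1: By the law of cosines on triangle KFE: KE² = 9² + 9² − 2·9·9·cos(120°) = 243, so KE = 9·√3.
Step 2: By the inverse law of cosines on triangle EKF: cos(∠EKF) = ((9·√3)² + 9² − 9²) / (2·9·√3·9) = 243/280.59 = 0.866, so ∠EKF = 30°.

Therefore, the measure of angle ∠EKF = 30°.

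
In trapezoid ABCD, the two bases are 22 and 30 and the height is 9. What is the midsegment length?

midsegment = (22 + 30) / 2 = 52 / 2 = 26

26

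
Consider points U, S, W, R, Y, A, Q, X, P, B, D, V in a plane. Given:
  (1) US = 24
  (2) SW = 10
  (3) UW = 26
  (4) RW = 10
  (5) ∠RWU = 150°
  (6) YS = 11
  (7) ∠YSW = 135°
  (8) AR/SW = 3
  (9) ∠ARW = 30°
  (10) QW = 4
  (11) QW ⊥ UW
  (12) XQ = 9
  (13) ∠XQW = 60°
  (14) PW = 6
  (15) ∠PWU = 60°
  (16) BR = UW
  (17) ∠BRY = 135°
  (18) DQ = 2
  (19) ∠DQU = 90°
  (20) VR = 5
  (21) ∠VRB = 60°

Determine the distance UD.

Step 1: By the law of cosines on triangle UWQ: UQ² = 26² + 4² − 2·26·4·cos(90°) = 692, so UQ = 2·√173.
Step 2: By the law of cosines on triangle UQD: UD² = (2·√173)² + 2² − 2·2·√173·2·cos(90°) = 696, so UD = 2·√174.

Therefore, the length of UD = 2·√174.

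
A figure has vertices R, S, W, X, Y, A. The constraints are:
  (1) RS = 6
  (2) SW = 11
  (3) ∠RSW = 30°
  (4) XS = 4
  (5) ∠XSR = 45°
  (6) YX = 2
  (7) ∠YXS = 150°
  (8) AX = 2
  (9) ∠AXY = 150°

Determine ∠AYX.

Step 1: By the law of cosines on triangle YXA: YA² = 2² + 2² − 2·2·2·cos(150°) = 14.93, so YA ≈ 3.86.
Step 2: By the inverse law of cosines on triangle AYX: cos(∠AYX) = (3.86² + 2² − 2²) / (2·3.86·2) = 14.93/15.45 = 0.9659, so ∠AYX = 15°.

Therefore, the measure of angle ∠AYX = 15°.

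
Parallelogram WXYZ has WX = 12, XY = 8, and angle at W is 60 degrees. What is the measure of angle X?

Opposite sides of a parallelogram are parallel, so consecutive angles form co-interior angles on a transversal.
Co-interior angles sum to 180°, giving angle X = 180 - 60 = 120 degrees.

120 degrees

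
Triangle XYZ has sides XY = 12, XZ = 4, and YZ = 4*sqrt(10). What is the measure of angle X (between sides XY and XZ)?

When all three sides of a triangle are known, the law of cosines can be rearranged to find any angle.
cos(C) = (a² + b² - c²) / (2ab) gives cos(X) = 0.
Taking the inverse cosine: X = 90°.

90°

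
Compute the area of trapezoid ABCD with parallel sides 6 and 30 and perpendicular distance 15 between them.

Area = (6 + 30) * 15 / 2 = 540 / 2 = 270

270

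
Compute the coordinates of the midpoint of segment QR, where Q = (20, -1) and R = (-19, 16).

The midpoint is the average of the coordinates:
x: (20 + -19)/2 = 1/2
y: (-1 + 16)/2 = 15/2
Midpoint = (1/2, 15/2)

(1/2, 15/2)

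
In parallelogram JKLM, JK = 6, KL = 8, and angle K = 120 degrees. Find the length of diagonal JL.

Law of cosines: d^2 = 6^2 + 8^2 - 2(6)(8)cos(120°) = 148, so d = 2*sqrt(37).

2*sqrt(37)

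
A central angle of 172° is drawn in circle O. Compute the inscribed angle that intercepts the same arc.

By the inscribed angle theorem, the inscribed angle is half the central angle.
Inscribed angle = 172° / 2 = 86°

86°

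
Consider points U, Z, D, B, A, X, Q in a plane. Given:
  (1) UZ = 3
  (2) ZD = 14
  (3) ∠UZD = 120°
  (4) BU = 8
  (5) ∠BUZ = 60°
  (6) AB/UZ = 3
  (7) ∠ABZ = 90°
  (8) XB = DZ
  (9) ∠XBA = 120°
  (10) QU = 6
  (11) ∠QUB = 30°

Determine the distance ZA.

From the given relations: AB = 3·UZ = 3·3 = 9.
Step 1: By the law of cosines on triangle ZUB: ZB² = 3² + 8² − 2·3·8·cos(60°) = 49, so ZB = 7.
Step 2: By the law of cosines on triangle ZBA: ZA² = 7² + 9² − 2·7·9·cos(90°) = 130, so ZA = √130.

Therefore, the length of ZA = √130.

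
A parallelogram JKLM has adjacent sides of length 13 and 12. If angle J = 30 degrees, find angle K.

Consecutive angles are supplementary: angle K = 180 - 30 = 150 degrees.

150 degrees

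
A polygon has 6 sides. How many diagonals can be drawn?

The number of diagonals in an n-gon is n(n - 3)/2.
For n = 6: 6(6 - 3)/2 = 6 × 3 / 2 = 9.

9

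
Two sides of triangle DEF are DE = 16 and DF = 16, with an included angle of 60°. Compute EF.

When two sides and the included angle are known, the law of cosines gives the third side.
c^2 = a^2 + b^2 - 2ab cos(C) generalizes the Pythagorean theorem to non-right triangles.
Here: EF^2 = 256 + 256 - 512*(1/2) = 256
EF = 16

16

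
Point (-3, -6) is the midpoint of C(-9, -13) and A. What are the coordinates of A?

Using the midpoint formula: M = ((x1 + x2)/2, (y1 + y2)/2)
We know M = (-3, -6) and C = (-9, -13)
For x: -3 = (-9 + x2)/2, so x2 = 2*-3 - -9 = 3
For y: -6 = (-13 + y2)/2, so y2 = 2*-6 - -13 = 1
A = (3, 1)

(3, 1)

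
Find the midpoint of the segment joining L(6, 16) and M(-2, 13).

The midpoint is the average of the coordinates:
x: (6 + -2)/2 = 2
y: (16 + 13)/2 = 29/2
Midpoint = (2, 29/2)

(2, 29/2)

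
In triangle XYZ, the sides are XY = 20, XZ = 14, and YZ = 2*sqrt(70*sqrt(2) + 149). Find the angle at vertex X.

By the inverse law of cosines: cos(X) = (XY² + XZ² - YZ²) / (2 × XY × XZ)
cos(X) = (20² + 14² - (2*sqrt(70*sqrt(2) + 149))²) / (2 × 20 × 14)
cos(X) = (400 + 196 - (280*sqrt(2) + 596)) / 560
cos(X) = -sqrt(2)/2
X = arccos(-sqrt(2)/2) = 135°

135°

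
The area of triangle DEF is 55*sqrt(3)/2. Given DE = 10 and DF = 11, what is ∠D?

From the SAS area formula Area = (1/2)ab sin(C), rearranging gives sin(C) = 2*Area/(ab).
sin(C) = 2 * 55*sqrt(3)/2 / (110) = sqrt(3)/2.
Therefore C = arcsin(sqrt(3)/2) = 60°.
Since sin(180° - C) = sin(C), the obtuse angle 120° gives the same area, so C = 60° or C = 120°.

60° or 120°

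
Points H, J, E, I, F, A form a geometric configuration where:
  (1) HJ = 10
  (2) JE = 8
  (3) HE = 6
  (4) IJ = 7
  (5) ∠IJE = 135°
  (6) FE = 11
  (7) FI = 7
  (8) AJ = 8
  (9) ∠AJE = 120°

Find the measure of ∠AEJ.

Step 1: By the law of cosines on triangle EJA: EA² = 8² + 8² − 2·8·8·cos(120°) = 192, so EA = 8·√3.
Step 2: By the inverse law of cosines on triangle AEJ: cos(∠AEJ) = ((8·√3)² + 8² − 8²) / (2·8·√3·8) = 192/221.7 = 0.866, so ∠AEJ = 30°.

Therefore, the measure of angle ∠AEJ = 30°.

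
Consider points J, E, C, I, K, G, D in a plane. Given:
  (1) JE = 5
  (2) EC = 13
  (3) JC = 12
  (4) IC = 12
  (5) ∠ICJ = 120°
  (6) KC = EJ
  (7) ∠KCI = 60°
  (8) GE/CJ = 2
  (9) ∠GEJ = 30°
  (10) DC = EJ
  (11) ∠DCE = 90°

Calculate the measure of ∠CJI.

Step 1: By the law of cosines on triangle JCI: JI² = 12² + 12² − 2·12·12·cos(120°) = 432, so JI = 12·√3.
Step 2: By the inverse law of cosines on triangle CJI: cos(∠CJI) = (12² + (12·√3)² − 12²) / (2·12·12·√3) = 432/498.83 = 0.866, so ∠CJI = 30°.

Therefore, the measure of angle ∠CJI = 30°.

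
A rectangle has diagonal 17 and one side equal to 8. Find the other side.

b = sqrt(d^2 - a^2) = sqrt(289 - 64) = sqrt(225) = 15

15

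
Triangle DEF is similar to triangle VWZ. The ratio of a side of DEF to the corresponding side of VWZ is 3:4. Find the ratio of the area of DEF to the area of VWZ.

The ratio of areas of similar triangles equals the square of the side ratio.
Side ratio = 3:4
Area ratio = (3/4)^2 = 9/16 = 9:16

9:16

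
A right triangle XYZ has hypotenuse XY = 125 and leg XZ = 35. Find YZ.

YZ = sqrt(125^2 - 35^2) = sqrt(14400) = 120

120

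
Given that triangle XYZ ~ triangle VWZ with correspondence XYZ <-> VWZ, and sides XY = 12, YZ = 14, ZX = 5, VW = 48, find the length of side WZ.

k = 48/12 = 4. WZ = 4 * 14 = 56.

56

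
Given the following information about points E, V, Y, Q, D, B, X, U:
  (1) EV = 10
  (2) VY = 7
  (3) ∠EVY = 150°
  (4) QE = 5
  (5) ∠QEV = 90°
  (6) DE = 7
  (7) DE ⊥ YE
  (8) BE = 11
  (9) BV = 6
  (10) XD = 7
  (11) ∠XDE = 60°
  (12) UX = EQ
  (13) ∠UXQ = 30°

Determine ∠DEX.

Step 1: By the law of cosines on triangle EDX: EX² = 7² + 7² − 2·7·7·cos(60°) = 49, so EX = 7.
Step 2: By the inverse law of cosines on triangle DEX: cos(∠DEX) = (7² + 7² − 7²) / (2·7·7) = 49/98 = 0.5, so ∠DEX = 60°.

Therefore, the measure of angle ∠DEX = 60°.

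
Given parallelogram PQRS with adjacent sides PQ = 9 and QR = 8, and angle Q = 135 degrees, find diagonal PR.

Law of cosines: d^2 = 9^2 + 8^2 - 2(9)(8)cos(135°) = 72*sqrt(2) + 145, so d = sqrt(72*sqrt(2) + 145).

sqrt(72*sqrt(2) + 145)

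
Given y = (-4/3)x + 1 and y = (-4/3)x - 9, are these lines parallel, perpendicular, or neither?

Slope of line 1: m1 = -4/3
Slope of line 2: m2 = -4/3
m1 = m2, so the lines are parallel.

Parallel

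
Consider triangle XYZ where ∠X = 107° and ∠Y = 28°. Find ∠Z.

The interior angles sum to 180°: angle Z = 180 - 107 - 28 = 45°.
The triangle is obtuse (angles 107°, 28°, 45°).

45 degrees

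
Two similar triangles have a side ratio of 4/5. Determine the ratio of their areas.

Area ratio = (side ratio)^2 = (4/5)^2 = 16:25.

16:25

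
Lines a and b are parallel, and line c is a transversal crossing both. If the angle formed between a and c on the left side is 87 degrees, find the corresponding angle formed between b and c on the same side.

Corresponding angles are equal: 87 degrees.

87 degrees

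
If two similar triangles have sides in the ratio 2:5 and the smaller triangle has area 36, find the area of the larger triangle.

The ratio of areas of similar triangles = (side ratio)^2.
Side ratio = 2:5, so area ratio = 4:25.
Area of the larger triangle / Area of the smaller triangle = 25/4
Area of the larger triangle = 36 * 25/4 = 225

225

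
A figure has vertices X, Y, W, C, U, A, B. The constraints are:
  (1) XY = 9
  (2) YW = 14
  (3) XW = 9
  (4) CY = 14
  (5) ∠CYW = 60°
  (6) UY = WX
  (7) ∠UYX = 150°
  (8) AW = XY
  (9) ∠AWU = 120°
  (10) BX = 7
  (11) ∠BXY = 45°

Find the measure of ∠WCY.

Step 1: By the law of cosines on triangle CYW: CW² = 14² + 14² − 2·14·14·cos(60°) = 196, so CW = 14.
Step 2: By the inverse law of cosines on triangle WCY: cos(∠WCY) = (14² + 14² − 14²) / (2·14·14) = 196/392 = 0.5, so ∠WCY = 60°.

Therefore, the measure of angle ∠WCY = 60°.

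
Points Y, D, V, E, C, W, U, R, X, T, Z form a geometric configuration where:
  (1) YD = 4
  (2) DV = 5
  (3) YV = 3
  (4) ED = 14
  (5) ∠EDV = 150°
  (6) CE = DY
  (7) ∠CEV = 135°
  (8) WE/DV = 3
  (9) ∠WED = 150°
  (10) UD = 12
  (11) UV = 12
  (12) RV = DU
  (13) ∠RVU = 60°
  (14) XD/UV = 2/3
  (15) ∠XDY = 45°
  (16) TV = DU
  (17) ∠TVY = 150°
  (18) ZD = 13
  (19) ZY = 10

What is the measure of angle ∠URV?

From the given relations: RV = DU = 12.
Step 1: By the law of cosines on triangle RVU: RU² = 12² + 12² − 2·12·12·cos(60°) = 144, so RU = 12.
Step 2: By the inverse law of cosines on triangle URV: cos(∠URV) = (12² + 12² − 12²) / (2·12·12) = 144/288 = 0.5, so ∠URV = 60°.

Therefore, the measure of angle ∠URV = 60°.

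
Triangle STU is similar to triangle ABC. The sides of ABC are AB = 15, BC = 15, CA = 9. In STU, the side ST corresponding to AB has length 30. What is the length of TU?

Since the triangles are similar, the ratio of corresponding sides is constant.
Scale factor k = ST / AB = 30 / 15 = 2
TU = k * BC = 2 * 15 = 30

30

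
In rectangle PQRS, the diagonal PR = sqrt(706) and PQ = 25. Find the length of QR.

b = sqrt(d^2 - a^2) = sqrt(706 - 625) = sqrt(81) = 9

9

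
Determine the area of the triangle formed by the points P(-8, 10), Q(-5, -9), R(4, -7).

Using the Shoelace formula for a triangle:
Area = (1/2)|x0(y1 - y2) + x1(y2 - y0) + x2(y0 - y1)|
Area = (1/2)|-8(-9 - -7) + -5(-7 - 10) + 4(10 - -9)|
Area = (1/2)|16 + 85 + 76|
Area = (1/2)|177|
Area = (1/2)(177)
Area = 177/2

177/2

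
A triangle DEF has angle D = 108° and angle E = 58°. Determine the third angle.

Let angle F = x. Then 108 + 58 + x = 180.
x = 180 - 166 = 14 degrees.

14 degrees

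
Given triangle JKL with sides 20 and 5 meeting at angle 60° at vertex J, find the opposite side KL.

By the law of cosines: KL^2 = JK^2 + JL^2 - 2*JK*JL*cos(J)
KL^2 = 20^2 + 5^2 - 2*20*5*cos(60°)
KL^2 = 400 + 25 - 200*(1/2)
KL^2 = 325
KL = 5*sqrt(13)

5*sqrt(13)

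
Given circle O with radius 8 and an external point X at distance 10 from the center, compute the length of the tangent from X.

Let T be the point of tangency. Then OT ⊥ XT (radius ⊥ tangent).
In right triangle OTX: OX² = OT² + XT²
10² = 8² + XT²
XT² = 36, XT = 6

6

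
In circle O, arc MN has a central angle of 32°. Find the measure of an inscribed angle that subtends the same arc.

By the inscribed angle theorem, the inscribed angle is half the central angle.
Inscribed angle = 32° / 2 = 16°

16°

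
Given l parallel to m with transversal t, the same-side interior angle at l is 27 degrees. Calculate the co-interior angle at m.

Co-interior angles sum to 180: 180 - 27 = 153 degrees.

153 degrees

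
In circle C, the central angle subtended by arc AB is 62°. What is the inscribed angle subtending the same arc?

Inscribed angle = 62° / 2 = 31° (inscribed angle theorem).

31°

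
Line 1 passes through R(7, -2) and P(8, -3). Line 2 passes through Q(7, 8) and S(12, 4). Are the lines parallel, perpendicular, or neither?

Slope of line 1: m1 = (-3 - -2)/(8 - 7) = -1/1 = -1
Slope of line 2: m2 = (4 - 8)/(12 - 7) = -4/5 = -4/5
m1 != m2 and m1*m2 = 4/5 != -1. Neither.

Neither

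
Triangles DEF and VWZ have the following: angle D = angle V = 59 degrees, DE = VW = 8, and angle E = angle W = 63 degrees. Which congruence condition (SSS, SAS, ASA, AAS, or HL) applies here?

Consider the given information: angle D = angle V = 59 degrees, DE = VW = 8, and angle E = angle W = 63 degrees
This is not SSS or SAS: SSS requires all three pairs of sides, but we don't have that. SAS requires two sides and the included angle between them.
The correct criterion is ASA. Two pairs of corresponding angles and the included side are equal (Angle-Side-Angle).

ASA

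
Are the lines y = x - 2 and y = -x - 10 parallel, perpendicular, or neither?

Slope of line 1: m1 = 1
Slope of line 2: m2 = -1
m1 * m2 = (1) * (-1) = -1 = -1, so the lines are perpendicular.

Perpendicular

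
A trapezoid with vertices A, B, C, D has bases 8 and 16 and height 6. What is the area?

Area = (8 + 16) * 6 / 2 = 144 / 2 = 72

72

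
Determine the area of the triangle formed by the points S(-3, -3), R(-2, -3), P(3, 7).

Shoelace: Area = (1/2)|-3(-3-7) + -2(7--3) + 3(-3--3)| = (1/2)(10) = 5

5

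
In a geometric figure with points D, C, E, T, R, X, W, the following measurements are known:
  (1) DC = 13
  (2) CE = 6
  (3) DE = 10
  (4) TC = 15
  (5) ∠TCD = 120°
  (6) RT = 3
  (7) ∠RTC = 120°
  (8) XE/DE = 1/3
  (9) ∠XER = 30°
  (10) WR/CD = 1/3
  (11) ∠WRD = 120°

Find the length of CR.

Step 1: By the law of cosines on triangle CTR: CR² = 15² + 3² − 2·15·3·cos(120°) = 279, so CR = 3·√31.

Therefore, the length of CR = 3·√31.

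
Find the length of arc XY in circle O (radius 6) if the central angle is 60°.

Arc length = 2π(6)(1/6) = 2*pi

2*pi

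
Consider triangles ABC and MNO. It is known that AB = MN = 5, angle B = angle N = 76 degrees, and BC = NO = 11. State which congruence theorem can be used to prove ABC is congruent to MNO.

Consider the given information: AB = MN = 5, angle B = angle N = 76 degrees, and BC = NO = 11
This is not ASA or AAS: ASA requires two angles and the side between them. AAS requires two angles and a non-included side.
The correct criterion is SAS. Two pairs of corresponding sides and the included angle are equal (Side-Angle-Side).

SAS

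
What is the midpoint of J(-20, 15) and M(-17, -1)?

M = ((x₁ + x₂)/2, (y₁ + y₂)/2)
= ((-20 + -17)/2, (15 + -1)/2)
= (-37/2, 14/2) = (-37/2, 7)

(-37/2, 7)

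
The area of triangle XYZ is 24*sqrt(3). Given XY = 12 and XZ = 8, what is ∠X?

From the SAS area formula Area = (1/2)ab sin(C), rearranging gives sin(C) = 2*Area/(ab).
sin(C) = 2 * 24*sqrt(3) / (96) = sqrt(3)/2.
Therefore C = arcsin(sqrt(3)/2) = 60°.
Since sin(180° - C) = sin(C), the obtuse angle 120° gives the same area, so C = 60° or C = 120°.

60° or 120°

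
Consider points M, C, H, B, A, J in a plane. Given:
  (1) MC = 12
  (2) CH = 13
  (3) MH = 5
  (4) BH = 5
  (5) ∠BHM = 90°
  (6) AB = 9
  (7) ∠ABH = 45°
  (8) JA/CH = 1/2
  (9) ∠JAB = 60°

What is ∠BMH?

Step 1: By the law of cosines on triangle MHB: MB² = 5² + 5² − 2·5·5·cos(90°) = 50, so MB = 5·√2.
Step 2: By the inverse law of cosines on triangle BMH: cos(∠BMH) = ((5·√2)² + 5² − 5²) / (2·5·√2·5) = 50/70.71 = 0.7071, so ∠BMH = 45°.

Therefore, the measure of angle ∠BMH = 45°.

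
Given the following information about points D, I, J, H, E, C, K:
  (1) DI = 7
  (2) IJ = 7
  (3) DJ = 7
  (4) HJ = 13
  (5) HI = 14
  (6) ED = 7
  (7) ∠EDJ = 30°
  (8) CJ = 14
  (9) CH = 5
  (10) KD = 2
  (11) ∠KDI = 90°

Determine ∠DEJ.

Step 1: By the law of cosines on triangle EDJ: EJ² = 7² + 7² − 2·7·7·cos(30°) = 13.13, so EJ ≈ 3.62.
Step 2: By the inverse law of cosines on triangle DEJ: cos(∠DEJ) = (7² + 3.62² − 7²) / (2·7·3.62) = 13.13/50.73 = 0.2588, so ∠DEJ = 75°.

Therefore, the measure of angle ∠DEJ = 75°.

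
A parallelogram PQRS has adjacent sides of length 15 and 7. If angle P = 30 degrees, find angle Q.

Opposite sides of a parallelogram are parallel, so consecutive angles form co-interior angles on a transversal.
Co-interior angles sum to 180°, giving angle Q = 180 - 30 = 150 degrees.

150 degrees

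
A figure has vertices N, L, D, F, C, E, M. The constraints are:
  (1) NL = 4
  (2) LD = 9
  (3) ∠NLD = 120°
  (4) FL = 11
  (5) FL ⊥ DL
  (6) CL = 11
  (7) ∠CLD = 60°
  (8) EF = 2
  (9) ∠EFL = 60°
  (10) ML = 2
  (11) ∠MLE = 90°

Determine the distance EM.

Step 1: By the law of cosines on triangle LFE: LE² = 11² + 2² − 2·11·2·cos(60°) = 103, so LE = √103.
Step 2: By the law of cosines on triangle ELM: EM² = √103² + 2² − 2·√103·2·cos(90°) = 107, so EM = √107.

Therefore, the length of EM = √107.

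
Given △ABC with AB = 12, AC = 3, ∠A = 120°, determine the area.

When two sides and the included angle are known, the area formula is (1/2)ab sin(C).
The height from one side to the opposite vertex is 3 sin(120°) = 3*sqrt(3)/2.
Area = (1/2) * 12 * 3*sqrt(3)/2 = 9*sqrt(3).

9*sqrt(3)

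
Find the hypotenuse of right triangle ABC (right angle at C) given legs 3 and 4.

By the Pythagorean theorem: AB^2 = AC^2 + BC^2
AB^2 = 3^2 + 4^2 = 9 + 16 = 25
AB = sqrt(25) = 5

5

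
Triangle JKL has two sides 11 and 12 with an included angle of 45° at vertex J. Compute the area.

Area = (1/2)(11)(12) sin(45°) = (1/2)(11)(12)(sqrt(2)/2) = 33*sqrt(2)

33*sqrt(2)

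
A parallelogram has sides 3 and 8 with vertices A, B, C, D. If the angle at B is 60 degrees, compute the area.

Area = a * b * sin(theta)
Area = 3 * 8 * sin(60 degrees)
Area = 24 * sqrt(3)/2
Area = 12*sqrt(3)

12*sqrt(3)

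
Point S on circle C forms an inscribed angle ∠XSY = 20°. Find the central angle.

The inscribed angle theorem states that a central angle is always twice any inscribed angle that subtends the same arc.
Since the inscribed angle is 20°, the central angle = 2 × 20° = 40°.

40°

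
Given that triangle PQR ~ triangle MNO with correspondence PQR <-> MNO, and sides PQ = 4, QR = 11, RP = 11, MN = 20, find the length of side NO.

Since the triangles are similar, the ratio of corresponding sides is constant.
Scale factor k = MN / PQ = 20 / 4 = 5
NO = k * QR = 5 * 11 = 55

55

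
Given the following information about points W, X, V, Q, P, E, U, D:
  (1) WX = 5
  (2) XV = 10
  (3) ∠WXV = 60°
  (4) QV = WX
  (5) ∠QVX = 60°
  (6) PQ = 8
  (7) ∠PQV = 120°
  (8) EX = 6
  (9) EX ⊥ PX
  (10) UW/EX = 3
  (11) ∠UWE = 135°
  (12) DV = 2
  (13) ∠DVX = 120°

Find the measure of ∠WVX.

Step 1: By the law of cosines on triangle VXW: VW² = 10² + 5² − 2·10·5·cos(60°) = 75, so VW = 5·√3.
Step 2: By the inverse law of cosines on triangle WVX: cos(∠WVX) = ((5·√3)² + 10² − 5²) / (2·5·√3·10) = 150/173.21 = 0.866, so ∠WVX = 30°.

Therefore, the measure of angle ∠WVX = 30°.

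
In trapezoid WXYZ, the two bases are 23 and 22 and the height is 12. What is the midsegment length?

The midsegment of a trapezoid = (base1 + base2) / 2
midsegment = (23 + 22) / 2
midsegment = 45 / 2
midsegment = 45/2

45/2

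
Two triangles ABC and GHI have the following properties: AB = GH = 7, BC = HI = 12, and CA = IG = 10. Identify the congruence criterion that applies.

The given information provides:
AB = GH = 7, BC = HI = 12, and CA = IG = 10
This matches the SSS congruence theorem.
All three pairs of corresponding sides are equal (Side-Side-Side).

SSS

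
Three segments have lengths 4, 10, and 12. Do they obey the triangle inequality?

Yes.
The triangle inequality requires that the sum of any two sides exceeds the third.
Here 4 + 10 = 14 > 12, so the condition is met.

Yes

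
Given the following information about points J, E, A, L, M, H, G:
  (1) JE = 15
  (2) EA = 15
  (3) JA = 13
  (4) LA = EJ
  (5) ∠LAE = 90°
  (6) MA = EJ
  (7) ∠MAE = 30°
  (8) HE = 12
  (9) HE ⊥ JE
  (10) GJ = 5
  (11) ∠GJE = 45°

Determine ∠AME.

From the given relations: MA = EJ = 15.
Step 1: By the law of cosines on triangle MAE: ME² = 15² + 15² − 2·15·15·cos(30°) = 60.29, so ME ≈ 7.76.
Step 2: By the inverse law of cosines on triangle AME: cos(∠AME) = (15² + 7.76² − 15²) / (2·15·7.76) = 60.29/232.94 = 0.2588, so ∠AME = 75°.

Therefore, the measure of angle ∠AME = 75°.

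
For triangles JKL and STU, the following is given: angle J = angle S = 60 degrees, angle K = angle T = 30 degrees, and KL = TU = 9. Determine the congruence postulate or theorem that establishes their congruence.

Consider the given information: angle J = angle S = 60 degrees, angle K = angle T = 30 degrees, and KL = TU = 9
This is not SSS or HL: SSS requires all three pairs of sides, but we don't have that. HL only applies to right triangles with matching hypotenuse and leg.
The correct criterion is AAS. Two pairs of corresponding angles and a non-included side are equal (Angle-Angle-Side).

AAS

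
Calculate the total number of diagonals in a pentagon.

Each of the 5 vertices connects to 2 non-adjacent vertices via diagonals.
Total connections = 5 × 2 = 10, but each diagonal is counted twice.
Number of diagonals = 10 / 2 = 5.

5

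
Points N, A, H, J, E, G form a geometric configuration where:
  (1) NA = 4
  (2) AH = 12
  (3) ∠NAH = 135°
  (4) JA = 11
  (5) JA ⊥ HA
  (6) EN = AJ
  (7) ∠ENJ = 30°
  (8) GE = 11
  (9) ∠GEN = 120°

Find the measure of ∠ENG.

From the given relations: EN = AJ = 11.
Step 1: By the law of cosines on triangle NEG: NG² = 11² + 11² − 2·11·11·cos(120°) = 363, so NG = 11·√3.
Step 2: By the inverse law of cosines on triangle ENG: cos(∠ENG) = (11² + (11·√3)² − 11²) / (2·11·11·√3) = 363/419.16 = 0.866, so ∠ENG = 30°.

Therefore, the measure of angle ∠ENG = 30°.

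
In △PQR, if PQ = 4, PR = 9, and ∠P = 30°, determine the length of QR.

When two sides and the included angle are known, the law of cosines gives the third side.
c^2 = a^2 + b^2 - 2ab cos(C) generalizes the Pythagorean theorem to non-right triangles.
Here: QR^2 = 16 + 81 - 72*(sqrt(3)/2) = 97 - 36*sqrt(3)
QR = sqrt(97 - 36*sqrt(3))

sqrt(97 - 36*sqrt(3))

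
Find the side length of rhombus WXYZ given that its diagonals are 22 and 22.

The diagonals of a rhombus bisect each other at right angles.
Half-diagonals: 22/2 = 11 and 22/2 = 11
side = sqrt(11^2 + 11^2)
side = sqrt(121 + 121)
side = sqrt(242) = 11*sqrt(2)

11*sqrt(2)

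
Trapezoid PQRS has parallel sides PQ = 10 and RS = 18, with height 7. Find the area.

Area of a trapezoid = (base1 + base2) * height / 2
Area = (10 + 18) * 7 / 2
Area = 28 * 7 / 2
Area = 196 / 2
Area = 98

98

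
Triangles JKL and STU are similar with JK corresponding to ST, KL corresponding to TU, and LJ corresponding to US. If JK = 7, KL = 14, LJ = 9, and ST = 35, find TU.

Similar triangles have proportional sides. Setting up the proportion:
ST / JK = TU / KL
35 / 7 = TU / 14
TU = 14 * 35 / 7 = 70.

70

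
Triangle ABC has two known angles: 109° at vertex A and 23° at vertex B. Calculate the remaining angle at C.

By the triangle angle sum property, the three interior angles of any triangle add up to 180°.
We know angle A = 109° and angle B = 23°, so their sum is 132°.
Therefore angle C = 180° - 132° = 48°.

48 degrees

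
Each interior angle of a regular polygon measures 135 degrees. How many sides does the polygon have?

Each interior angle of a regular n-gon is (n - 2) * 180 / n.
Setting this equal to 135:
(n - 2) * 180 / n = 135
Each exterior angle = 180 - 135 = 45 degrees.
Since exterior angles sum to 360: n = 360 / 45 = 8.

8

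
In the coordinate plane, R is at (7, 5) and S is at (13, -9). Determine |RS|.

d = sqrt((13 - 7)^2 + (-9 - 5)^2)
d = sqrt(6^2 + -14^2)
d = sqrt(36 + 196)
d = sqrt(232) = 2*sqrt(58)

2*sqrt(58)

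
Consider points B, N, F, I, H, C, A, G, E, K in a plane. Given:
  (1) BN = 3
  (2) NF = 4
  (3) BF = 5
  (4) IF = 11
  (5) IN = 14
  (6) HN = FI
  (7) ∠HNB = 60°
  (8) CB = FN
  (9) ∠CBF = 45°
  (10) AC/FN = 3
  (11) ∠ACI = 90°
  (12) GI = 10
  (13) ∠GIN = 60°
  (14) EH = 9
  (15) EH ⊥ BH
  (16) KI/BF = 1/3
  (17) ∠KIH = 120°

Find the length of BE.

From the given relations: HN = FI = 11.
Step 1: By the law of cosines on triangle BNH: BH² = 3² + 11² − 2·3·11·cos(60°) = 97, so BH = √97.
Step 2: By the law of cosines on triangle BHE: BE² = √97² + 9² − 2·√97·9·cos(90°) = 178, so BE = √178.

Therefore, the length of BE = √178.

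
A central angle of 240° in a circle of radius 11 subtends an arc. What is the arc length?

Arc length = 2πr × θ/360
= 2π × 11 × 2/3
= 44*pi/3

44*pi/3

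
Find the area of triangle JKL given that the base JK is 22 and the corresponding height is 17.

Area = (1/2)(22)(17) = 187

187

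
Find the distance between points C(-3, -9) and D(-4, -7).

The horizontal distance is |-4 - -3| = 1 and the vertical distance is |-7 - -9| = 2.
By the Pythagorean theorem, d = sqrt(1^2 + 2^2) = sqrt(5).

sqrt(5)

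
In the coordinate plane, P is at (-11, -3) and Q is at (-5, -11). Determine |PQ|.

The horizontal distance is |-5 - -11| = 6 and the vertical distance is |-11 - -3| = 8.
By the Pythagorean theorem, d = sqrt(6^2 + 8^2) = sqrt(100) = 10.

10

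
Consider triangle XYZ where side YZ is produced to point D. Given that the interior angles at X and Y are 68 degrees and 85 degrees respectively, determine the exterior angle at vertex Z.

By the exterior angle theorem, an exterior angle of a triangle equals the sum of the two remote interior angles.
Exterior angle = angle X + angle Y
Exterior angle = 68 + 85 = 153 degrees

153 degrees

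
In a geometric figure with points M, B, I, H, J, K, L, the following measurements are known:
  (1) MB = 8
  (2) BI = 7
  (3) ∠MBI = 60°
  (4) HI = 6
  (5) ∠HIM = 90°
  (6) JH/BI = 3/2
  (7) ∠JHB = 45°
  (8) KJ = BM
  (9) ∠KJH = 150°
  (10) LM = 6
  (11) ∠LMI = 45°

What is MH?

Step 1: By the law of cosines on triangle IBM: IM² = 7² + 8² − 2·7·8·cos(60°) = 57, so IM = √57.
Step 2: By the law of cosines on triangle MIH: MH² = √57² + 6² − 2·√57·6·cos(90°) = 93, so MH = √93.

Therefore, the length of MH = √93.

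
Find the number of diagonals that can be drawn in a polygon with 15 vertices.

The number of diagonals in an n-gon is n(n - 3)/2.
For n = 15: 15(15 - 3)/2 = 15 × 12 / 2 = 90.

90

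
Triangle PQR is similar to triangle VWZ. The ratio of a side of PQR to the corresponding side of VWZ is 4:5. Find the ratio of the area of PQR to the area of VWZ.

Area scales with the square of linear dimensions. If every length is multiplied by 4/5, then the area is multiplied by (4/5)^2 = 16/25.
The area ratio is 16:25.

16:25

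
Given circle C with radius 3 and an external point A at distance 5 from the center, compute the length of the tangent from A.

Let T be the point of tangency. Then CT ⊥ AT (radius ⊥ tangent).
In right triangle CTA: CA² = CT² + AT²
5² = 3² + AT²
AT² = 16, AT = 4

4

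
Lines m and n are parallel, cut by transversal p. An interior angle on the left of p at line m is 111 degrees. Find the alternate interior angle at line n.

Alternate interior angles lie on opposite sides of the transversal, between the parallel lines.
By the alternate interior angle theorem, they are equal: 111 degrees.

111 degrees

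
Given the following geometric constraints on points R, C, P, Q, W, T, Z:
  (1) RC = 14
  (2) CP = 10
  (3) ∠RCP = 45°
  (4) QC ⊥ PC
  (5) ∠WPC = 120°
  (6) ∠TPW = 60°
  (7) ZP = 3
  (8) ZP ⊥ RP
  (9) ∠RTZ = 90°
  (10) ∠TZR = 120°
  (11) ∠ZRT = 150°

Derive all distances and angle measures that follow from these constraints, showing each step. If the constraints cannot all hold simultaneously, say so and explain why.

These constraints are not satisfiable: (9), (10) and (11) are the three interior angles of triangle RTZ, which must sum to 180°, but 90° + 120° + 150° = 360°. No planar figure meets all of them, so nothing further can be derived.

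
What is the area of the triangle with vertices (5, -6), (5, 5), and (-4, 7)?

Using the Shoelace formula for a triangle:
Area = (1/2)|x0(y1 - y2) + x1(y2 - y0) + x2(y0 - y1)|
Area = (1/2)|5(5 - 7) + 5(7 - -6) + -4(-6 - 5)|
Area = (1/2)|-10 + 65 + 44|
Area = (1/2)|99|
Area = (1/2)(99)
Area = 99/2

99/2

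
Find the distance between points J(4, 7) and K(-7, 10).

The horizontal distance is |-7 - 4| = 11 and the vertical distance is |10 - 7| = 3.
By the Pythagorean theorem, d = sqrt(11^2 + 3^2) = sqrt(130).

sqrt(130)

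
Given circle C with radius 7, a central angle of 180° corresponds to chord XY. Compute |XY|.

Chord = 2(7) sin(90°) = 14

14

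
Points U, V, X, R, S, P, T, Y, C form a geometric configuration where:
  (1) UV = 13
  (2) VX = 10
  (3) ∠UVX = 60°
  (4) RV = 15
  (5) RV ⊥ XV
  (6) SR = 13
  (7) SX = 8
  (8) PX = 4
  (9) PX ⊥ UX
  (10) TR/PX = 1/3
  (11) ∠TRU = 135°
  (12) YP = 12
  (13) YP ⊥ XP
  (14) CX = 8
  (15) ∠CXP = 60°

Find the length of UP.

Step 1: By the law of cosines on triangle UVX: UX² = 13² + 10² − 2·13·10·cos(60°) = 139, so UX = √139.
Step 2: By the law of cosines on triangle UXP: UP² = √139² + 4² − 2·√139·4·cos(90°) = 155, so UP = √155.

Therefore, the length of UP = √155.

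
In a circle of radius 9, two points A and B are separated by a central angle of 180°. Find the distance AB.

Chord = 2(9) sin(90°) = 18

18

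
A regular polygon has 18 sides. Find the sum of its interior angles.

The sum of interior angles of an n-sided polygon is (n - 2) * 180.
For n = 18: (18 - 2) * 180 = 16 * 180 = 2880 degrees.

2880 degrees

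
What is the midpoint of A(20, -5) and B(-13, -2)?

The midpoint is the average of the coordinates:
x: (20 + -13)/2 = 7/2
y: (-5 + -2)/2 = -7/2
Midpoint = (7/2, -7/2)

(7/2, -7/2)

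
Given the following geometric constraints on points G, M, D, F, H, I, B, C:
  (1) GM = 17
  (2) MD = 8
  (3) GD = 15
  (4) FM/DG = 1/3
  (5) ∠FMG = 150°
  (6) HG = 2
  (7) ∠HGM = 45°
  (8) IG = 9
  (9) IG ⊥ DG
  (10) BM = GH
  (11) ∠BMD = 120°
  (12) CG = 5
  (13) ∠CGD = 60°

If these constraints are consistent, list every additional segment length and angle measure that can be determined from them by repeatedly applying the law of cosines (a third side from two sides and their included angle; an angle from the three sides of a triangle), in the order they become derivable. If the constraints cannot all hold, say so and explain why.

The constraints are consistent. Derivable facts, in order:
After 1 step:
- DB = 2·√21
- DC = 5·√7
- DI = 3·√34
- GF ≈ 21.48
- MH ≈ 15.65
- ∠DGM = 28.07°
- ∠DMG = 61.93°
- ∠GDM = 90°
After 2 steps:
- ∠BDM = 10.89°
- ∠CDG = 19.11°
- ∠DBM = 49.11°
- ∠DCG = 100.89°
- ∠DIG = 59.04°
- ∠FGM = 6.68°
- ∠GDI = 30.96°
- ∠GFM = 23.32°
- ∠GHM = 129.82°
- ∠GMH = 5.18°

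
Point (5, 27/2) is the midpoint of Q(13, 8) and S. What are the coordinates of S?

Using the midpoint formula: M = ((x1 + x2)/2, (y1 + y2)/2)
We know M = (5, 27/2) and Q = (13, 8)
For x: 5 = (13 + x2)/2, so x2 = 2*5 - 13 = -3
For y: 27/2 = (8 + y2)/2, so y2 = 2*27/2 - 8 = 19
S = (-3, 19)

(-3, 19)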